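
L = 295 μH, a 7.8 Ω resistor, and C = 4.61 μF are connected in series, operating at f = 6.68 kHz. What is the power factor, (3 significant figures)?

0.734

ω = 2πf = 41970 rad/s
X_L = ωL = 12.4 Ω
X_C = 1/(ωC) = 5.17 Ω
Net reactance X = X_L − X_C = 7.21 Ω
Z = 7.80 + j7.21 Ω
|Z| = √(7.80² + 7.21²) = 10.6 Ω
∠Z = arctan(7.21/7.80) = 42.8°
cos φ = cos(42.8°) = 0.734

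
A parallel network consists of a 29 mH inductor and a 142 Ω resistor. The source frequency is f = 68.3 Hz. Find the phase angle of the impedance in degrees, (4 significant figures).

ω = 2πf = 429.1 rad/s
X_L = ωL = 12.45 Ω
Parallel: admittances add. Y = 1/R + 1/(jωL)
Y = (0.007042 − j0.08035) S
|Y| = 0.08066 S → |Z| = 1/|Y| = 12.40 Ω, ∠Z = −∠Y = 84.99°

84.99°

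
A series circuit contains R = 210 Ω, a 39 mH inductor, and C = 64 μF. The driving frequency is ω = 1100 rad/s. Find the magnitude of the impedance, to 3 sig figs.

212 Ω

X_L = ωL = 42.9 Ω
X_C = 1/(ωC) = 14.2 Ω
Net reactance X = X_L − X_C = 28.7 Ω
Z = 210 + j28.7 Ω
|Z| = √(210² + 28.7²) = 212 Ω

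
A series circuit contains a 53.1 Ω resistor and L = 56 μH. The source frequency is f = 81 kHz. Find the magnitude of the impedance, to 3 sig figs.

ω = 2πf = 508900 rad/s
X_L = ωL = 28.5 Ω
Z = 53.1 + j28.5 Ω
|Z| = √(53.1² + 28.5²) = 60.3 Ω

60.3 Ω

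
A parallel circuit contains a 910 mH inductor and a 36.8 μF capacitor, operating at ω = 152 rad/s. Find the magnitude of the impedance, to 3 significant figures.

X_L = ωL = 138 Ω
X_C = 1/(ωC) = 179 Ω
Parallel: admittances add. Y = 1/(jωL) + jωC
Y = (0 − j0.00164) S
|Y| = 0.00164 S → |Z| = 1/|Y| = 611 Ω, ∠Z = −∠Y = 90.0°

611 Ω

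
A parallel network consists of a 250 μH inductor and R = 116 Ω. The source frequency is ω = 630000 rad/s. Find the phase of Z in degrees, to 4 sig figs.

X_L = ωL = 157.5 Ω
Parallel: admittances add. Y = 1/R + 1/(jωL)
Y = (0.008621 − j0.006349) S
|Y| = 0.01071 S → |Z| = 1/|Y| = 93.40 Ω, ∠Z = −∠Y = 36.37°

36.37°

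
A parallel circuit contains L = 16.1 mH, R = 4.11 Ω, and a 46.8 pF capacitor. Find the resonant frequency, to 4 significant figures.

ω₀ = 1/√(LC) = 1/√(0.0161 × 4.68e-11) = 1.152e+06 rad/s
f₀ = ω₀/(2π) = 183.4 kHz

183.4 kHz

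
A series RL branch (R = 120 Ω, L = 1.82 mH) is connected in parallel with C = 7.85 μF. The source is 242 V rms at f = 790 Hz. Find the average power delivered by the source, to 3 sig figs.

485 W

ω = 2πf = 4964 rad/s
X_L = ωL = 9.03 Ω
X_C = 1/(ωC) = 25.7 Ω
Branch 1 (R+jX_L): Z₁ = 120 + j9.03 Ω, |Z₁| = 120 Ω
Branch 2 (−jX_C): Z₂ = −j25.7 Ω
Parallel: Z = Z₁Z₂/(Z₁+Z₂), |Z| = 25.5 Ω, ∠Z = -77.8°
I = V/|Z| = 9.49 A
P = VI cos φ = 242 × 9.49 × cos(-77.8°) = 485 W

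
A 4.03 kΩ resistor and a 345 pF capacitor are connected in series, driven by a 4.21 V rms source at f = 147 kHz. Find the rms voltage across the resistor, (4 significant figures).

3.322 V

ω = 2πf = 923600 rad/s
X_C = 1/(ωC) = 3138 Ω
Z = 4030 − j3138 Ω
|Z| = √(4030² + 3138²) = 5108 Ω
I = V/|Z| = 824.2 μA
V_R = I·|Z_R| = 0.0008242 × 4030 = 3.322 V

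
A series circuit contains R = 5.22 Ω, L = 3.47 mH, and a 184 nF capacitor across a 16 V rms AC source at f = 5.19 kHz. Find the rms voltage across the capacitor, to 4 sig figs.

ω = 2πf = 32610 rad/s
X_L = ωL = 113.2 Ω
X_C = 1/(ωC) = 166.7 Ω
Net reactance X = X_L − X_C = -53.51 Ω
Z = 5.220 − j53.51 Ω
|Z| = √(5.220² + 53.51²) = 53.76 Ω
I = V/|Z| = 297.6 mA
V_C = I·|Z_C| = 0.2976 × 166.7 = 49.60 V

49.60 V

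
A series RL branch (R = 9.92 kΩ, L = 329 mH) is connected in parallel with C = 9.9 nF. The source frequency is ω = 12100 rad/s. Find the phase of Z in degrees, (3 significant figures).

X_L = ωL = 3980 Ω
X_C = 1/(ωC) = 8350 Ω
Branch 1 (R+jX_L): Z₁ = 9920 + j3980 Ω, |Z₁| = 10700 Ω
Branch 2 (−jX_C): Z₂ = −j8350 Ω
Parallel: Z = Z₁Z₂/(Z₁+Z₂), |Z| = 8230 Ω, ∠Z = -44.4°

-44.4°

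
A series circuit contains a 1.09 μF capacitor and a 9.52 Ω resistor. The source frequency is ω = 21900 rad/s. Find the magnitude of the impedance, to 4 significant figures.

42.96 Ω

X_C = 1/(ωC) = 41.89 Ω
Z = 9.520 − j41.89 Ω
|Z| = √(9.520² + 41.89²) = 42.96 Ω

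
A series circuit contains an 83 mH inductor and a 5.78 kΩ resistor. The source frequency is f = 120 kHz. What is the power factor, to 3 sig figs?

ω = 2πf = 754000 rad/s
X_L = ωL = 62600 Ω
Z = 5780 + j62600 Ω
|Z| = √(5780² + 62600²) = 62800 Ω
∠Z = arctan(62600/5780) = 84.7°
cos φ = cos(84.7°) = 0.0920

0.0920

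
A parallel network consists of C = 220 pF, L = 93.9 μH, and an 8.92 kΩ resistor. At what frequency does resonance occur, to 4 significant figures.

1.107 MHz

ω₀ = 1/√(LC) = 1/√(9.39e-05 × 2.2e-10) = 6.958e+06 rad/s
f₀ = ω₀/(2π) = 1.107 MHz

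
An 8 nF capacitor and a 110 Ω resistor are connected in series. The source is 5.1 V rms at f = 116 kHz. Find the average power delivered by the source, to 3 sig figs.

ω = 2πf = 728800 rad/s
X_C = 1/(ωC) = 172 Ω
Z = 110 − j172 Ω
|Z| = √(110² + 172²) = 204 Ω
∠Z = arctan(-172/110) = -57.3°
I = V/|Z| = 25.0 mA
P = VI cos φ = 5.1 × 0.0250 × cos(-57.3°) = 68.9 mW

68.9 mW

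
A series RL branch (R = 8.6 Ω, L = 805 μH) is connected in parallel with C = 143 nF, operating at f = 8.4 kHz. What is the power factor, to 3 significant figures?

ω = 2πf = 52780 rad/s
X_L = ωL = 42.5 Ω
X_C = 1/(ωC) = 132 Ω
Branch 1 (R+jX_L): Z₁ = 8.60 + j42.5 Ω, |Z₁| = 43.3 Ω
Branch 2 (−jX_C): Z₂ = −j132 Ω
Parallel: Z = Z₁Z₂/(Z₁+Z₂), |Z| = 63.5 Ω, ∠Z = 73.1°
cos φ = cos(73.1°) = 0.291

0.291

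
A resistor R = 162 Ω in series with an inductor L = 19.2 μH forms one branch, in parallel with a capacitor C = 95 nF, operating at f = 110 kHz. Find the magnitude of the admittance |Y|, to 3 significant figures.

65.4 mS

ω = 2πf = 691200 rad/s
X_L = ωL = 13.3 Ω
X_C = 1/(ωC) = 15.2 Ω
Branch 1 (R+jX_L): Z₁ = 162 + j13.3 Ω, |Z₁| = 163 Ω
Branch 2 (−jX_C): Z₂ = −j15.2 Ω
Parallel: Z = Z₁Z₂/(Z₁+Z₂), |Z| = 15.3 Ω, ∠Z = -84.6°
|Y| = 1/|Z| = 65.4 mS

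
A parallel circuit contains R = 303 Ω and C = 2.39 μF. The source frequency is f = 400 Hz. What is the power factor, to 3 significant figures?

ω = 2πf = 2513 rad/s
X_C = 1/(ωC) = 166 Ω
Parallel: admittances add. Y = 1/R + jωC
Y = (0.00330 + j0.00601) S
|Y| = 0.00685 S → |Z| = 1/|Y| = 146 Ω, ∠Z = −∠Y = -61.2°
cos φ = cos(-61.2°) = 0.482

0.482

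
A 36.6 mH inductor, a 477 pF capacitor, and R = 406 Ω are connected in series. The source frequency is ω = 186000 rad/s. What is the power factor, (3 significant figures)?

0.0906

X_L = ωL = 6810 Ω
X_C = 1/(ωC) = 11300 Ω
Net reactance X = X_L − X_C = -4460 Ω
Z = 406 − j4460 Ω
|Z| = √(406² + 4460²) = 4480 Ω
∠Z = arctan(-4460/406) = -84.8°
cos φ = cos(-84.8°) = 0.0906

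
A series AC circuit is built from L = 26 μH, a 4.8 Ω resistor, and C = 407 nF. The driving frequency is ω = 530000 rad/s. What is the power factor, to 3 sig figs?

X_L = ωL = 13.8 Ω
X_C = 1/(ωC) = 4.64 Ω
Net reactance X = X_L − X_C = 9.14 Ω
Z = 4.80 + j9.14 Ω
|Z| = √(4.80² + 9.14²) = 10.3 Ω
∠Z = arctan(9.14/4.80) = 62.3°
cos φ = cos(62.3°) = 0.465

0.465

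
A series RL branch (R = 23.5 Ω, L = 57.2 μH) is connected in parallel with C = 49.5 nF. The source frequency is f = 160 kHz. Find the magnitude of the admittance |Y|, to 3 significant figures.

35.4 mS

ω = 2πf = 1.005e+06 rad/s
X_L = ωL = 57.5 Ω
X_C = 1/(ωC) = 20.1 Ω
Branch 1 (R+jX_L): Z₁ = 23.5 + j57.5 Ω, |Z₁| = 62.1 Ω
Branch 2 (−jX_C): Z₂ = −j20.1 Ω
Parallel: Z = Z₁Z₂/(Z₁+Z₂), |Z| = 28.3 Ω, ∠Z = -80.1°
|Y| = 1/|Z| = 35.4 mS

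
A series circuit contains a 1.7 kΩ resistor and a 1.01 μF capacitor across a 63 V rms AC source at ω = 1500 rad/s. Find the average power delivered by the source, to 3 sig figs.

2.03 W

X_C = 1/(ωC) = 660 Ω
Z = 1700 − j660 Ω
|Z| = √(1700² + 660²) = 1820 Ω
∠Z = arctan(-660/1700) = -21.2°
I = V/|Z| = 34.5 mA
P = VI cos φ = 63 × 0.0345 × cos(-21.2°) = 2.03 W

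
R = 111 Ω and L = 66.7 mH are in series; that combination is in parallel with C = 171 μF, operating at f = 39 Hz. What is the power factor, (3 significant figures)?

0.212

ω = 2πf = 245.0 rad/s
X_L = ωL = 16.3 Ω
X_C = 1/(ωC) = 23.9 Ω
Branch 1 (R+jX_L): Z₁ = 111 + j16.3 Ω, |Z₁| = 112 Ω
Branch 2 (−jX_C): Z₂ = −j23.9 Ω
Parallel: Z = Z₁Z₂/(Z₁+Z₂), |Z| = 24.1 Ω, ∠Z = -77.7°
cos φ = cos(-77.7°) = 0.212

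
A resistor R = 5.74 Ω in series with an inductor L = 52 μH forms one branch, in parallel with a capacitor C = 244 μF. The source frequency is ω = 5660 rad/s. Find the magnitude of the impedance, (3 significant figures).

0.723 Ω

X_L = ωL = 0.294 Ω
X_C = 1/(ωC) = 0.724 Ω
Branch 1 (R+jX_L): Z₁ = 5.74 + j0.294 Ω, |Z₁| = 5.75 Ω
Branch 2 (−jX_C): Z₂ = −j0.724 Ω
Parallel: Z = Z₁Z₂/(Z₁+Z₂), |Z| = 0.723 Ω, ∠Z = -82.8°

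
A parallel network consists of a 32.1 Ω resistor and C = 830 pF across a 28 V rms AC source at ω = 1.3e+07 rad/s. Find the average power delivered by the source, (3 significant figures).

X_C = 1/(ωC) = 92.7 Ω
Parallel: admittances add. Y = 1/R + jωC
Y = (0.0312 + j0.0108) S
|Y| = 0.0330 S → |Z| = 1/|Y| = 30.3 Ω, ∠Z = −∠Y = -19.1°
I = V/|Z| = 923 mA
P = VI cos φ = 28 × 0.923 × cos(-19.1°) = 24.4 W

24.4 W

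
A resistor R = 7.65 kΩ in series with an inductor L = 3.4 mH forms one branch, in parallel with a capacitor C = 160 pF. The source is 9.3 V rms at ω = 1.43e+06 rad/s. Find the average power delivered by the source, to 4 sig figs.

8.053 mW

X_L = ωL = 4862 Ω
X_C = 1/(ωC) = 4371 Ω
Branch 1 (R+jX_L): Z₁ = 7650 + j4862 Ω, |Z₁| = 9064 Ω
Branch 2 (−jX_C): Z₂ = −j4371 Ω
Parallel: Z = Z₁Z₂/(Z₁+Z₂), |Z| = 5168 Ω, ∠Z = -61.24°
I = V/|Z| = 1.800 mA
P = VI cos φ = 9.3 × 0.001800 × cos(-61.24°) = 8.053 mW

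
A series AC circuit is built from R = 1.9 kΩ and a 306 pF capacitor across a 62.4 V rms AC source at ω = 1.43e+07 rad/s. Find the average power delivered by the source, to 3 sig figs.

2.02 W

X_C = 1/(ωC) = 229 Ω
Z = 1900 − j229 Ω
|Z| = √(1900² + 229²) = 1910 Ω
∠Z = arctan(-229/1900) = -6.86°
I = V/|Z| = 32.6 mA
P = VI cos φ = 62.4 × 0.0326 × cos(-6.86°) = 2.02 W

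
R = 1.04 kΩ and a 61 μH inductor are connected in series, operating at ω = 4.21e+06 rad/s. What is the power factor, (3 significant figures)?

0.971

X_L = ωL = 257 Ω
Z = 1040 + j257 Ω
|Z| = √(1040² + 257²) = 1070 Ω
∠Z = arctan(257/1040) = 13.9°
cos φ = cos(13.9°) = 0.971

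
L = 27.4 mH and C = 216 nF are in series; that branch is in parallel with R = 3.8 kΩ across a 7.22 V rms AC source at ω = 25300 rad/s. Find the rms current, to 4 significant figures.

14.28 mA

X_L = ωL = 693.2 Ω
X_C = 1/(ωC) = 183.0 Ω
Branch 1: Z₁ = R = 3800 Ω
Branch 2 (series LC): Z₂ = j(X_L − X_C) = j510.2 Ω
Parallel: Z = Z₁Z₂/(Z₁+Z₂), |Z| = 505.7 Ω, ∠Z = 82.35°
I = V/|Z| = 7.22/505.7 = 14.28 mA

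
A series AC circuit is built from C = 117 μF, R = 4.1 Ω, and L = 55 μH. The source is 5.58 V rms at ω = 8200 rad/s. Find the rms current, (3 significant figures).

1.35 A

X_L = ωL = 0.451 Ω
X_C = 1/(ωC) = 1.04 Ω
Net reactance X = X_L − X_C = -0.591 Ω
Z = 4.10 − j0.591 Ω
|Z| = √(4.10² + 0.591²) = 4.14 Ω
I = V/|Z| = 5.58/4.14 = 1.35 A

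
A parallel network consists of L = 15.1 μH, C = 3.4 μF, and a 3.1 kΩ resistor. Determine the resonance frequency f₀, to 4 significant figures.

22.21 kHz

ω₀ = 1/√(LC) = 1/√(1.51e-05 × 3.4e-06) = 139600 rad/s
f₀ = ω₀/(2π) = 22.21 kHz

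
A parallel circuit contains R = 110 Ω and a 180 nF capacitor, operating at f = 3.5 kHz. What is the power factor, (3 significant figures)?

0.917

ω = 2πf = 21990 rad/s
X_C = 1/(ωC) = 253 Ω
Parallel: admittances add. Y = 1/R + jωC
Y = (0.00909 + j0.00396) S
|Y| = 0.00992 S → |Z| = 1/|Y| = 101 Ω, ∠Z = −∠Y = -23.5°
cos φ = cos(-23.5°) = 0.917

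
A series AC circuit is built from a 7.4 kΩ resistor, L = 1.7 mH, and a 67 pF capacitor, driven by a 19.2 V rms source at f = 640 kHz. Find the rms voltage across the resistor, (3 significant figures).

ω = 2πf = 4.021e+06 rad/s
X_L = ωL = 6840 Ω
X_C = 1/(ωC) = 3710 Ω
Net reactance X = X_L − X_C = 3120 Ω
Z = 7400 + j3120 Ω
|Z| = √(7400² + 3120²) = 8030 Ω
I = V/|Z| = 2.39 mA
V_R = I·|Z_R| = 0.00239 × 7400 = 17.7 V

17.7 V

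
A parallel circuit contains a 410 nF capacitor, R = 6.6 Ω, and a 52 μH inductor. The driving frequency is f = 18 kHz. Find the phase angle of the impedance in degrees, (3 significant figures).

39.2°

ω = 2πf = 113100 rad/s
X_L = ωL = 5.88 Ω
X_C = 1/(ωC) = 21.6 Ω
Parallel: admittances add. Y = 1/R + 1/(jωL) + jωC
Y = (0.152 − j0.124) S
|Y| = 0.196 S → |Z| = 1/|Y| = 5.11 Ω, ∠Z = −∠Y = 39.2°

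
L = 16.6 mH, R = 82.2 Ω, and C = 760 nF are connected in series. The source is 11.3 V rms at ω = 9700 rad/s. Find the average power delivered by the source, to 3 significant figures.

1.42 W

X_L = ωL = 161 Ω
X_C = 1/(ωC) = 136 Ω
Net reactance X = X_L − X_C = 25.4 Ω
Z = 82.2 + j25.4 Ω
|Z| = √(82.2² + 25.4²) = 86.0 Ω
∠Z = arctan(25.4/82.2) = 17.2°
I = V/|Z| = 131 mA
P = VI cos φ = 11.3 × 0.131 × cos(17.2°) = 1.42 W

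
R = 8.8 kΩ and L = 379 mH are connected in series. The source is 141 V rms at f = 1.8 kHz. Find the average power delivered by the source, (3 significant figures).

ω = 2πf = 11310 rad/s
X_L = ωL = 4290 Ω
Z = 8800 + j4290 Ω
|Z| = √(8800² + 4290²) = 9790 Ω
∠Z = arctan(4290/8800) = 26.0°
I = V/|Z| = 14.4 mA
P = VI cos φ = 141 × 0.0144 × cos(26.0°) = 1.83 W

1.83 W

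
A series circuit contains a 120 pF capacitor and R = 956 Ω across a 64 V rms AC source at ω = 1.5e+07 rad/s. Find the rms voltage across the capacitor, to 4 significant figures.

32.16 V

X_C = 1/(ωC) = 555.6 Ω
Z = 956.0 − j555.6 Ω
|Z| = √(956.0² + 555.6²) = 1106 Ω
I = V/|Z| = 57.88 mA
V_C = I·|Z_C| = 0.05788 × 555.6 = 32.16 V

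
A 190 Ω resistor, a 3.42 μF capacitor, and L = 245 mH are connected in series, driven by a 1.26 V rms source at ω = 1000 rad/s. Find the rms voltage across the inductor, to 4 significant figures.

X_L = ωL = 245.0 Ω
X_C = 1/(ωC) = 292.4 Ω
Net reactance X = X_L − X_C = -47.40 Ω
Z = 190.0 − j47.40 Ω
|Z| = √(190.0² + 47.40²) = 195.8 Ω
I = V/|Z| = 6.434 mA
V_L = I·|Z_L| = 0.006434 × 245.0 = 1.576 V

1.576 V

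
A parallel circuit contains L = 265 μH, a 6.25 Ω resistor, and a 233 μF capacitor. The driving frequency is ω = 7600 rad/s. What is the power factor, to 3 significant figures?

0.125

X_L = ωL = 2.01 Ω
X_C = 1/(ωC) = 0.565 Ω
Parallel: admittances add. Y = 1/R + 1/(jωL) + jωC
Y = (0.160 + j1.27) S
|Y| = 1.28 S → |Z| = 1/|Y| = 0.779 Ω, ∠Z = −∠Y = -82.8°
cos φ = cos(-82.8°) = 0.125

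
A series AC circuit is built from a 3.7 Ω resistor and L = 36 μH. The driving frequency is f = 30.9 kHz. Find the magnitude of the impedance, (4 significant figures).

7.908 Ω

ω = 2πf = 194200 rad/s
X_L = ωL = 6.989 Ω
Z = 3.700 + j6.989 Ω
|Z| = √(3.700² + 6.989²) = 7.908 Ω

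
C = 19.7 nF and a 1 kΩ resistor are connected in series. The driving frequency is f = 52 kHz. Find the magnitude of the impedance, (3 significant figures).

ω = 2πf = 326700 rad/s
X_C = 1/(ωC) = 155 Ω
Z = 1000 − j155 Ω
|Z| = √(1000² + 155²) = 1010 Ω

1010 Ω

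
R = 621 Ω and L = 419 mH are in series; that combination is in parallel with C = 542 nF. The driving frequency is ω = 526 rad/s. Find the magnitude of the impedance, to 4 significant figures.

X_L = ωL = 220.4 Ω
X_C = 1/(ωC) = 3508 Ω
Branch 1 (R+jX_L): Z₁ = 621.0 + j220.4 Ω, |Z₁| = 658.9 Ω
Branch 2 (−jX_C): Z₂ = −j3508 Ω
Parallel: Z = Z₁Z₂/(Z₁+Z₂), |Z| = 690.9 Ω, ∠Z = 8.842°

690.9 Ω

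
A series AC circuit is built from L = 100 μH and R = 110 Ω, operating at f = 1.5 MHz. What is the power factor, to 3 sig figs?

ω = 2πf = 9.425e+06 rad/s
X_L = ωL = 942 Ω
Z = 110 + j942 Ω
|Z| = √(110² + 942²) = 949 Ω
∠Z = arctan(942/110) = 83.3°
cos φ = cos(83.3°) = 0.116

0.116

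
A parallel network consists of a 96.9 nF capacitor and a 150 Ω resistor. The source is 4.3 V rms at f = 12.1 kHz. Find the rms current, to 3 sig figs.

42.7 mA

ω = 2πf = 76030 rad/s
X_C = 1/(ωC) = 136 Ω
Parallel: admittances add. Y = 1/R + jωC
Y = (0.00667 + j0.00737) S
|Y| = 0.00994 S → |Z| = 1/|Y| = 101 Ω, ∠Z = −∠Y = -47.9°
I = V/|Z| = 4.3/101 = 42.7 mA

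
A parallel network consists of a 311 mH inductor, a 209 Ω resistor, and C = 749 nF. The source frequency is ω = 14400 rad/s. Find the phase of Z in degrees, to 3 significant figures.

X_L = ωL = 4480 Ω
X_C = 1/(ωC) = 92.7 Ω
Parallel: admittances add. Y = 1/R + 1/(jωL) + jωC
Y = (0.00478 + j0.0106) S
|Y| = 0.0116 S → |Z| = 1/|Y| = 86.2 Ω, ∠Z = −∠Y = -65.6°

-65.6°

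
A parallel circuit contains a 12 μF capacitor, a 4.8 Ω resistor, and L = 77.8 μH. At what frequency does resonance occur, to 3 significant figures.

5.21 kHz

ω₀ = 1/√(LC) = 1/√(7.78e-05 × 1.2e-05) = 32730 rad/s
f₀ = ω₀/(2π) = 5.21 kHz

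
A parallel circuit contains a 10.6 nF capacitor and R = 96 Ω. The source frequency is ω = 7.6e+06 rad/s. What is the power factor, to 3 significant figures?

0.128

X_C = 1/(ωC) = 12.4 Ω
Parallel: admittances add. Y = 1/R + jωC
Y = (0.0104 + j0.0806) S
|Y| = 0.0812 S → |Z| = 1/|Y| = 12.3 Ω, ∠Z = −∠Y = -82.6°
cos φ = cos(-82.6°) = 0.128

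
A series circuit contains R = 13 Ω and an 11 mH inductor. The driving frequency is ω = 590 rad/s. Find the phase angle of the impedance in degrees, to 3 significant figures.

X_L = ωL = 6.49 Ω
Z = 13.0 + j6.49 Ω
|Z| = √(13.0² + 6.49²) = 14.5 Ω
∠Z = arctan(6.49/13.0) = 26.5°

26.5°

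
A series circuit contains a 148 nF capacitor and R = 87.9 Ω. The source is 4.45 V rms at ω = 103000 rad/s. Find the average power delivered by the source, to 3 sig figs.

145 mW

X_C = 1/(ωC) = 65.6 Ω
Z = 87.9 − j65.6 Ω
|Z| = √(87.9² + 65.6²) = 110 Ω
∠Z = arctan(-65.6/87.9) = -36.7°
I = V/|Z| = 40.6 mA
P = VI cos φ = 4.45 × 0.0406 × cos(-36.7°) = 145 mW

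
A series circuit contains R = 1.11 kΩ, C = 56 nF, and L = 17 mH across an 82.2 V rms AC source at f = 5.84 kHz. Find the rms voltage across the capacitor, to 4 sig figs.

35.77 V

ω = 2πf = 36690 rad/s
X_L = ωL = 623.8 Ω
X_C = 1/(ωC) = 486.7 Ω
Net reactance X = X_L − X_C = 137.1 Ω
Z = 1110 + j137.1 Ω
|Z| = √(1110² + 137.1²) = 1118 Ω
I = V/|Z| = 73.50 mA
V_C = I·|Z_C| = 0.07350 × 486.7 = 35.77 V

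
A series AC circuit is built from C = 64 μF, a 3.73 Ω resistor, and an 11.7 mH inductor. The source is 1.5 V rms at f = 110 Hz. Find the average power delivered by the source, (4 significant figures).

ω = 2πf = 691.2 rad/s
X_L = ωL = 8.086 Ω
X_C = 1/(ωC) = 22.61 Ω
Net reactance X = X_L − X_C = -14.52 Ω
Z = 3.730 − j14.52 Ω
|Z| = √(3.730² + 14.52²) = 14.99 Ω
∠Z = arctan(-14.52/3.730) = -75.59°
I = V/|Z| = 100.1 mA
P = VI cos φ = 1.5 × 0.1001 × cos(-75.59°) = 37.34 mW

37.34 mW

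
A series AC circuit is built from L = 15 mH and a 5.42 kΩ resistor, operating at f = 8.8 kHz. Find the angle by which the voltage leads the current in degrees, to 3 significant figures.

8.70°

ω = 2πf = 55290 rad/s
X_L = ωL = 829 Ω
Z = 5420 + j829 Ω
|Z| = √(5420² + 829²) = 5480 Ω
∠Z = arctan(829/5420) = 8.70°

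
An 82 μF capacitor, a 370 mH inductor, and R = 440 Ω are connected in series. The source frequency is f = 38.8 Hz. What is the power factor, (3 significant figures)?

0.996

ω = 2πf = 243.8 rad/s
X_L = ωL = 90.2 Ω
X_C = 1/(ωC) = 50.0 Ω
Net reactance X = X_L − X_C = 40.2 Ω
Z = 440 + j40.2 Ω
|Z| = √(440² + 40.2²) = 442 Ω
∠Z = arctan(40.2/440) = 5.22°
cos φ = cos(5.22°) = 0.996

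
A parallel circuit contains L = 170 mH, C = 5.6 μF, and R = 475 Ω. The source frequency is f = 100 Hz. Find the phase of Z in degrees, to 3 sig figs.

ω = 2πf = 628.3 rad/s
X_L = ωL = 107 Ω
X_C = 1/(ωC) = 284 Ω
Parallel: admittances add. Y = 1/R + 1/(jωL) + jωC
Y = (0.00211 − j0.00584) S
|Y| = 0.00621 S → |Z| = 1/|Y| = 161 Ω, ∠Z = −∠Y = 70.2°

70.2°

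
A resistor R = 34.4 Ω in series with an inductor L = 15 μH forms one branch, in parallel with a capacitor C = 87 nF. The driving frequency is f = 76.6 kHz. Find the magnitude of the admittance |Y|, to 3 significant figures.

ω = 2πf = 481300 rad/s
X_L = ωL = 7.22 Ω
X_C = 1/(ωC) = 23.9 Ω
Branch 1 (R+jX_L): Z₁ = 34.4 + j7.22 Ω, |Z₁| = 35.1 Ω
Branch 2 (−jX_C): Z₂ = −j23.9 Ω
Parallel: Z = Z₁Z₂/(Z₁+Z₂), |Z| = 22.0 Ω, ∠Z = -52.3°
|Y| = 1/|Z| = 45.5 mS

45.5 mS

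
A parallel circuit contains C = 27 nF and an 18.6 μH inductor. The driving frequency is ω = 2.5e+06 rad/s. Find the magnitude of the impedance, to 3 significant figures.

X_L = ωL = 46.5 Ω
X_C = 1/(ωC) = 14.8 Ω
Parallel: admittances add. Y = 1/(jωL) + jωC
Y = (0 + j0.0460) S
|Y| = 0.0460 S → |Z| = 1/|Y| = 21.7 Ω, ∠Z = −∠Y = -90.0°

21.7 Ω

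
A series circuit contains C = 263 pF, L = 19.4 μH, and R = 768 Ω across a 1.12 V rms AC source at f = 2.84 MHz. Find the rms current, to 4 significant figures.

ω = 2πf = 1.784e+07 rad/s
X_L = ωL = 346.2 Ω
X_C = 1/(ωC) = 213.1 Ω
Net reactance X = X_L − X_C = 133.1 Ω
Z = 768.0 + j133.1 Ω
|Z| = √(768.0² + 133.1²) = 779.4 Ω
I = V/|Z| = 1.12/779.4 = 1.437 mA

1.437 mA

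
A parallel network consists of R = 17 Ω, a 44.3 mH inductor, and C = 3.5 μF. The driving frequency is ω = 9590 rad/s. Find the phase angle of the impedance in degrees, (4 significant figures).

X_L = ωL = 424.8 Ω
X_C = 1/(ωC) = 29.79 Ω
Parallel: admittances add. Y = 1/R + 1/(jωL) + jωC
Y = (0.05882 + j0.03121) S
|Y| = 0.06659 S → |Z| = 1/|Y| = 15.02 Ω, ∠Z = −∠Y = -27.95°

-27.95°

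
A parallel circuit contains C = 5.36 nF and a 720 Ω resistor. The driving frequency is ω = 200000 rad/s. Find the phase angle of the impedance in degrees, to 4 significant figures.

-37.66°

X_C = 1/(ωC) = 932.8 Ω
Parallel: admittances add. Y = 1/R + jωC
Y = (0.001389 + j0.001072) S
|Y| = 0.001754 S → |Z| = 1/|Y| = 570.0 Ω, ∠Z = −∠Y = -37.66°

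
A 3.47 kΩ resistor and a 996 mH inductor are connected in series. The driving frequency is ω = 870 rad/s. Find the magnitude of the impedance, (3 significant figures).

3580 Ω

X_L = ωL = 867 Ω
Z = 3470 + j867 Ω
|Z| = √(3470² + 867²) = 3580 Ω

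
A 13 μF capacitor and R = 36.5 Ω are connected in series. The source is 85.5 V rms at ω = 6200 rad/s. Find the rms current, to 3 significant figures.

2.22 A

X_C = 1/(ωC) = 12.4 Ω
Z = 36.5 − j12.4 Ω
|Z| = √(36.5² + 12.4²) = 38.6 Ω
I = V/|Z| = 85.5/38.6 = 2.22 A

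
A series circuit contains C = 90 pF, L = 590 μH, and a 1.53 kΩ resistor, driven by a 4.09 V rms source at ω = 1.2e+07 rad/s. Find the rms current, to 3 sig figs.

645 μA

X_L = ωL = 7080 Ω
X_C = 1/(ωC) = 926 Ω
Net reactance X = X_L − X_C = 6150 Ω
Z = 1530 + j6150 Ω
|Z| = √(1530² + 6150²) = 6340 Ω
I = V/|Z| = 4.09/6340 = 645 μA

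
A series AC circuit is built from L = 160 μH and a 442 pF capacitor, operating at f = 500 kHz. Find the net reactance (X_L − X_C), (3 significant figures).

ω = 2πf = 3.142e+06 rad/s
X_L = ωL = 503 Ω
X_C = 1/(ωC) = 720 Ω
X = 503 − 720 = -218 Ω

-218 Ω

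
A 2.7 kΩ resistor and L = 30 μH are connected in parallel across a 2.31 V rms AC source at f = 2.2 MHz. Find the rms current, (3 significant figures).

ω = 2πf = 1.382e+07 rad/s
X_L = ωL = 415 Ω
Parallel: admittances add. Y = 1/R + 1/(jωL)
Y = (0.000370 − j0.00241) S
|Y| = 0.00244 S → |Z| = 1/|Y| = 410 Ω, ∠Z = −∠Y = 81.3°
I = V/|Z| = 2.31/410 = 5.64 mA

5.64 mA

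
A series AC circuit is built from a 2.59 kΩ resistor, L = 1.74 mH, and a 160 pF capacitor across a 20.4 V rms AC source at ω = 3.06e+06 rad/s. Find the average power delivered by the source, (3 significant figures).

61.7 mW

X_L = ωL = 5320 Ω
X_C = 1/(ωC) = 2040 Ω
Net reactance X = X_L − X_C = 3280 Ω
Z = 2590 + j3280 Ω
|Z| = √(2590² + 3280²) = 4180 Ω
∠Z = arctan(3280/2590) = 51.7°
I = V/|Z| = 4.88 mA
P = VI cos φ = 20.4 × 0.00488 × cos(51.7°) = 61.7 mW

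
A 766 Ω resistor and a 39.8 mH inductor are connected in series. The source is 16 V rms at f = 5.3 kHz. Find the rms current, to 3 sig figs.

10.5 mA

ω = 2πf = 33300 rad/s
X_L = ωL = 1330 Ω
Z = 766 + j1330 Ω
|Z| = √(766² + 1330²) = 1530 Ω
I = V/|Z| = 16/1530 = 10.5 mA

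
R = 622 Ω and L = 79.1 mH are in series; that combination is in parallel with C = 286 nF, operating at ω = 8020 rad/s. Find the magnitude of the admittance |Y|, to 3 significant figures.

1.69 mS

X_L = ωL = 634 Ω
X_C = 1/(ωC) = 436 Ω
Branch 1 (R+jX_L): Z₁ = 622 + j634 Ω, |Z₁| = 888 Ω
Branch 2 (−jX_C): Z₂ = −j436 Ω
Parallel: Z = Z₁Z₂/(Z₁+Z₂), |Z| = 593 Ω, ∠Z = -62.1°
|Y| = 1/|Z| = 1.69 mS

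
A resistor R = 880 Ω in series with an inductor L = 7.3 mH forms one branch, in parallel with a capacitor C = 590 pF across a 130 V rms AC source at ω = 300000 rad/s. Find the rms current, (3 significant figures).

34.8 mA

X_L = ωL = 2190 Ω
X_C = 1/(ωC) = 5650 Ω
Branch 1 (R+jX_L): Z₁ = 880 + j2190 Ω, |Z₁| = 2360 Ω
Branch 2 (−jX_C): Z₂ = −j5650 Ω
Parallel: Z = Z₁Z₂/(Z₁+Z₂), |Z| = 3740 Ω, ∠Z = 53.8°
I = V/|Z| = 130/3740 = 34.8 mA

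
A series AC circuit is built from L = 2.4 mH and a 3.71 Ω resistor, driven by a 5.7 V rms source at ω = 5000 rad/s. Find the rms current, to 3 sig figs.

X_L = ωL = 12.0 Ω
Z = 3.71 + j12.0 Ω
|Z| = √(3.71² + 12.0²) = 12.6 Ω
I = V/|Z| = 5.7/12.6 = 454 mA

454 mA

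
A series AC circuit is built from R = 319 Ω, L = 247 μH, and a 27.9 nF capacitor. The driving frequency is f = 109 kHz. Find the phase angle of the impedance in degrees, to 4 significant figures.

20.11°

ω = 2πf = 684900 rad/s
X_L = ωL = 169.2 Ω
X_C = 1/(ωC) = 52.33 Ω
Net reactance X = X_L − X_C = 116.8 Ω
Z = 319.0 + j116.8 Ω
|Z| = √(319.0² + 116.8²) = 339.7 Ω
∠Z = arctan(116.8/319.0) = 20.11°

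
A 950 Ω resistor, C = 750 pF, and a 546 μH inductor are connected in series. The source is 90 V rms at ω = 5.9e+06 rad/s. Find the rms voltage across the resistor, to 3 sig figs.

27.2 V

X_L = ωL = 3220 Ω
X_C = 1/(ωC) = 226 Ω
Net reactance X = X_L − X_C = 3000 Ω
Z = 950 + j3000 Ω
|Z| = √(950² + 3000²) = 3140 Ω
I = V/|Z| = 28.6 mA
V_R = I·|Z_R| = 0.0286 × 950 = 27.2 V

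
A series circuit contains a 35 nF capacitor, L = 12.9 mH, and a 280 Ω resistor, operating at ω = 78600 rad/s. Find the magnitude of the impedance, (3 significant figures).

X_L = ωL = 1010 Ω
X_C = 1/(ωC) = 364 Ω
Net reactance X = X_L − X_C = 650 Ω
Z = 280 + j650 Ω
|Z| = √(280² + 650²) = 708 Ω

708 Ω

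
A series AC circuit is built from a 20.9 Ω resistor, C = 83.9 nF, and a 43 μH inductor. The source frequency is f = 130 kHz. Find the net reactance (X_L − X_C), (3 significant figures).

ω = 2πf = 816800 rad/s
X_L = ωL = 35.1 Ω
X_C = 1/(ωC) = 14.6 Ω
X = 35.1 − 14.6 = 20.5 Ω

20.5 Ω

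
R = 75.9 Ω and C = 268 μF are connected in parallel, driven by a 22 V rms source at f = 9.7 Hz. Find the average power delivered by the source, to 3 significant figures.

6.38 W

ω = 2πf = 60.95 rad/s
X_C = 1/(ωC) = 61.2 Ω
Parallel: admittances add. Y = 1/R + jωC
Y = (0.0132 + j0.0163) S
|Y| = 0.0210 S → |Z| = 1/|Y| = 47.7 Ω, ∠Z = −∠Y = -51.1°
I = V/|Z| = 462 mA
P = VI cos φ = 22 × 0.462 × cos(-51.1°) = 6.38 W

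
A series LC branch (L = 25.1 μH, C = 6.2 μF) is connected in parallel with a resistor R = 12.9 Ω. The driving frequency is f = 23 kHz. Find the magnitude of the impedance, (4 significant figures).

2.465 Ω

ω = 2πf = 144500 rad/s
X_L = ωL = 3.627 Ω
X_C = 1/(ωC) = 1.116 Ω
Branch 1: Z₁ = R = 12.90 Ω
Branch 2 (series LC): Z₂ = j(X_L − X_C) = j2.511 Ω
Parallel: Z = Z₁Z₂/(Z₁+Z₂), |Z| = 2.465 Ω, ∠Z = 78.98°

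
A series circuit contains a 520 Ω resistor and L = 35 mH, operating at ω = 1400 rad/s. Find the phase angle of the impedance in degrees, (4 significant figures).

X_L = ωL = 49.00 Ω
Z = 520.0 + j49.00 Ω
|Z| = √(520.0² + 49.00²) = 522.3 Ω
∠Z = arctan(49.00/520.0) = 5.383°

5.383°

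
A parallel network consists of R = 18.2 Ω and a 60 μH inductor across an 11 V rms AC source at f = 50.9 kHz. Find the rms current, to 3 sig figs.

833 mA

ω = 2πf = 319800 rad/s
X_L = ωL = 19.2 Ω
Parallel: admittances add. Y = 1/R + 1/(jωL)
Y = (0.0549 − j0.0521) S
|Y| = 0.0757 S → |Z| = 1/|Y| = 13.2 Ω, ∠Z = −∠Y = 43.5°
I = V/|Z| = 11/13.2 = 833 mA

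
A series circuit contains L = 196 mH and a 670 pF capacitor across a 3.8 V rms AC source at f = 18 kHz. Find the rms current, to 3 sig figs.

ω = 2πf = 113100 rad/s
X_L = ωL = 22200 Ω
X_C = 1/(ωC) = 13200 Ω
Net reactance X = X_L − X_C = 8970 Ω
Z = j8970 Ω
|Z| = √(0² + 8970²) = 8970 Ω
I = V/|Z| = 3.8/8970 = 424 μA

424 μA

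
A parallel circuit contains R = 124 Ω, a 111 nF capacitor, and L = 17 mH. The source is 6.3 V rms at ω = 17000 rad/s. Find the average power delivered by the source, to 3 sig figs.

X_L = ωL = 289 Ω
X_C = 1/(ωC) = 530 Ω
Parallel: admittances add. Y = 1/R + 1/(jωL) + jωC
Y = (0.00806 − j0.00157) S
|Y| = 0.00822 S → |Z| = 1/|Y| = 122 Ω, ∠Z = −∠Y = 11.0°
I = V/|Z| = 51.8 mA
P = VI cos φ = 6.3 × 0.0518 × cos(11.0°) = 320 mW

320 mW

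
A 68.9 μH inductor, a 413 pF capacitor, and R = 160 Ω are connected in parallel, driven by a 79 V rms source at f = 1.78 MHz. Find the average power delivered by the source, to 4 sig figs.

39.01 W

ω = 2πf = 1.118e+07 rad/s
X_L = ωL = 770.6 Ω
X_C = 1/(ωC) = 216.5 Ω
Parallel: admittances add. Y = 1/R + 1/(jωL) + jωC
Y = (0.006250 + j0.003321) S
|Y| = 0.007078 S → |Z| = 1/|Y| = 141.3 Ω, ∠Z = −∠Y = -27.99°
I = V/|Z| = 559.1 mA
P = VI cos φ = 79 × 0.5591 × cos(-27.99°) = 39.01 W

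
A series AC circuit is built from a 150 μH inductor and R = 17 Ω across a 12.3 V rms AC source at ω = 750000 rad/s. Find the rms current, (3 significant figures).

X_L = ωL = 112 Ω
Z = 17.0 + j112 Ω
|Z| = √(17.0² + 112²) = 114 Ω
I = V/|Z| = 12.3/114 = 108 mA

108 mA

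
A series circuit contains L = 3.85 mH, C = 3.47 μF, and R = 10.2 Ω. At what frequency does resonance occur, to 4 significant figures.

ω₀ = 1/√(LC) = 1/√(0.00385 × 3.47e-06) = 8652 rad/s
f₀ = ω₀/(2π) = 1.377 kHz

1.377 kHz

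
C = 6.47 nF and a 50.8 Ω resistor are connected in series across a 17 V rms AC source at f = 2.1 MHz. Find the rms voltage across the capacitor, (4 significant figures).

3.820 V

ω = 2πf = 1.319e+07 rad/s
X_C = 1/(ωC) = 11.71 Ω
Z = 50.80 − j11.71 Ω
|Z| = √(50.80² + 11.71²) = 52.13 Ω
I = V/|Z| = 326.1 mA
V_C = I·|Z_C| = 0.3261 × 11.71 = 3.820 V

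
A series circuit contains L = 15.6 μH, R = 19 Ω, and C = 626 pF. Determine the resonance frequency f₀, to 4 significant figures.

ω₀ = 1/√(LC) = 1/√(1.56e-05 × 6.26e-10) = 1.012e+07 rad/s
f₀ = ω₀/(2π) = 1.611 MHz

1.611 MHz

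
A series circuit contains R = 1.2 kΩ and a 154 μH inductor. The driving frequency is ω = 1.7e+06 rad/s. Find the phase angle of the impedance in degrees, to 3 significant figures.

12.3°

X_L = ωL = 262 Ω
Z = 1200 + j262 Ω
|Z| = √(1200² + 262²) = 1230 Ω
∠Z = arctan(262/1200) = 12.3°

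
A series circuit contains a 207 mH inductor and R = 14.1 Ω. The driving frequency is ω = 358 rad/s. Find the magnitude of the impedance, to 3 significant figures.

X_L = ωL = 74.1 Ω
Z = 14.1 + j74.1 Ω
|Z| = √(14.1² + 74.1²) = 75.4 Ω

75.4 Ω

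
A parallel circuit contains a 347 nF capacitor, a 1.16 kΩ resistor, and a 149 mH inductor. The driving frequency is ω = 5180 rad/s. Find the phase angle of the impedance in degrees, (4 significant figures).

X_L = ωL = 771.8 Ω
X_C = 1/(ωC) = 556.3 Ω
Parallel: admittances add. Y = 1/R + 1/(jωL) + jωC
Y = (0.0008621 + j0.0005018) S
|Y| = 0.0009975 S → |Z| = 1/|Y| = 1003 Ω, ∠Z = −∠Y = -30.20°

-30.20°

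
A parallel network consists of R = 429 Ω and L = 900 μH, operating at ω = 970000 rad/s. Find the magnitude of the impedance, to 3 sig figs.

385 Ω

X_L = ωL = 873 Ω
Parallel: admittances add. Y = 1/R + 1/(jωL)
Y = (0.00233 − j0.00115) S
|Y| = 0.00260 S → |Z| = 1/|Y| = 385 Ω, ∠Z = −∠Y = 26.2°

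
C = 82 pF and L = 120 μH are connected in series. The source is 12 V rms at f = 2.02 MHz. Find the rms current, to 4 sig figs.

ω = 2πf = 1.269e+07 rad/s
X_L = ωL = 1523 Ω
X_C = 1/(ωC) = 960.8 Ω
Net reactance X = X_L − X_C = 562.2 Ω
Z = j562.2 Ω
|Z| = √(0² + 562.2²) = 562.2 Ω
I = V/|Z| = 12/562.2 = 21.34 mA

21.34 mA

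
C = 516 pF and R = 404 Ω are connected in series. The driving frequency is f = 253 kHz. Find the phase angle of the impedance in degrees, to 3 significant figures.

-71.7°

ω = 2πf = 1.59e+06 rad/s
X_C = 1/(ωC) = 1220 Ω
Z = 404 − j1220 Ω
|Z| = √(404² + 1220²) = 1280 Ω
∠Z = arctan(-1220/404) = -71.7°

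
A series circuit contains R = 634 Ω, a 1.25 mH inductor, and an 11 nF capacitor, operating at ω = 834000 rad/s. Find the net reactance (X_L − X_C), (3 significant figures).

X_L = ωL = 1040 Ω
X_C = 1/(ωC) = 109 Ω
X = 1040 − 109 = 933 Ω

933 Ω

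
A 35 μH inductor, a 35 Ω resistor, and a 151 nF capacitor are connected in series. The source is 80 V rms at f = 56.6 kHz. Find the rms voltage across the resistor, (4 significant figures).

ω = 2πf = 355600 rad/s
X_L = ωL = 12.45 Ω
X_C = 1/(ωC) = 18.62 Ω
Net reactance X = X_L − X_C = -6.175 Ω
Z = 35.00 − j6.175 Ω
|Z| = √(35.00² + 6.175²) = 35.54 Ω
I = V/|Z| = 2.251 A
V_R = I·|Z_R| = 2.251 × 35.00 = 78.78 V

78.78 V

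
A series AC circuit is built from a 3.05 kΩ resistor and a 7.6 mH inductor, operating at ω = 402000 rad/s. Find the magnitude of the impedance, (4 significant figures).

X_L = ωL = 3055 Ω
Z = 3050 + j3055 Ω
|Z| = √(3050² + 3055²) = 4317 Ω

4317 Ω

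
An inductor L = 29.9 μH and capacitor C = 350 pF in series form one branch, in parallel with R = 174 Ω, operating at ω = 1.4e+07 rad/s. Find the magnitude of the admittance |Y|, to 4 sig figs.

7.400 mS

X_L = ωL = 418.6 Ω
X_C = 1/(ωC) = 204.1 Ω
Branch 1: Z₁ = R = 174.0 Ω
Branch 2 (series LC): Z₂ = j(X_L − X_C) = j214.5 Ω
Parallel: Z = Z₁Z₂/(Z₁+Z₂), |Z| = 135.1 Ω, ∠Z = 39.05°
|Y| = 1/|Z| = 7.400 mS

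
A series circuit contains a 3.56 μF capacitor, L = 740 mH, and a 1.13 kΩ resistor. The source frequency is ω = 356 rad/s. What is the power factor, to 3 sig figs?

X_L = ωL = 263 Ω
X_C = 1/(ωC) = 789 Ω
Net reactance X = X_L − X_C = -526 Ω
Z = 1130 − j526 Ω
|Z| = √(1130² + 526²) = 1250 Ω
∠Z = arctan(-526/1130) = -24.9°
cos φ = cos(-24.9°) = 0.907

0.907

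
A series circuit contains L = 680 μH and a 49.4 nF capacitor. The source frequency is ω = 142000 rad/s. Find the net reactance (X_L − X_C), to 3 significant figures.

-46.0 Ω

X_L = ωL = 96.6 Ω
X_C = 1/(ωC) = 143 Ω
X = 96.6 − 143 = -46.0 Ω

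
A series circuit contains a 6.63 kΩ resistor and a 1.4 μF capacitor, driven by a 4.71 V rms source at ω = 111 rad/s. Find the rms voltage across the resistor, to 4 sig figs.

X_C = 1/(ωC) = 6435 Ω
Z = 6630 − j6435 Ω
|Z| = √(6630² + 6435²) = 9239 Ω
I = V/|Z| = 509.8 μA
V_R = I·|Z_R| = 0.0005098 × 6630 = 3.380 V

3.380 V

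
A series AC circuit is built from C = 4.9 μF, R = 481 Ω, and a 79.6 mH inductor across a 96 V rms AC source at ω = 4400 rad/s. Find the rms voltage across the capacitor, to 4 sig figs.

X_L = ωL = 350.2 Ω
X_C = 1/(ωC) = 46.38 Ω
Net reactance X = X_L − X_C = 303.9 Ω
Z = 481.0 + j303.9 Ω
|Z| = √(481.0² + 303.9²) = 568.9 Ω
I = V/|Z| = 168.7 mA
V_C = I·|Z_C| = 0.1687 × 46.38 = 7.826 V

7.826 V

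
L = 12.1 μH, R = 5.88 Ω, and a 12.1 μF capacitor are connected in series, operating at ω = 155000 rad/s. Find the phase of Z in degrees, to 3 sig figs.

12.9°

X_L = ωL = 1.88 Ω
X_C = 1/(ωC) = 0.533 Ω
Net reactance X = X_L − X_C = 1.34 Ω
Z = 5.88 + j1.34 Ω
|Z| = √(5.88² + 1.34²) = 6.03 Ω
∠Z = arctan(1.34/5.88) = 12.9°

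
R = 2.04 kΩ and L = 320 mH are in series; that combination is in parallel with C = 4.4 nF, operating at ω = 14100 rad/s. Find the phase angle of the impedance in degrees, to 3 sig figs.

X_L = ωL = 4510 Ω
X_C = 1/(ωC) = 16100 Ω
Branch 1 (R+jX_L): Z₁ = 2040 + j4510 Ω, |Z₁| = 4950 Ω
Branch 2 (−jX_C): Z₂ = −j16100 Ω
Parallel: Z = Z₁Z₂/(Z₁+Z₂), |Z| = 6770 Ω, ∠Z = 55.7°

55.7°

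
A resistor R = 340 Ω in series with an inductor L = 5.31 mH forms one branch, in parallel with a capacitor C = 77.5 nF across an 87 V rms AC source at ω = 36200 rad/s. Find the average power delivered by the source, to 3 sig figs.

X_L = ωL = 192 Ω
X_C = 1/(ωC) = 356 Ω
Branch 1 (R+jX_L): Z₁ = 340 + j192 Ω, |Z₁| = 391 Ω
Branch 2 (−jX_C): Z₂ = −j356 Ω
Parallel: Z = Z₁Z₂/(Z₁+Z₂), |Z| = 369 Ω, ∠Z = -34.7°
I = V/|Z| = 236 mA
P = VI cos φ = 87 × 0.236 × cos(-34.7°) = 16.9 W

16.9 W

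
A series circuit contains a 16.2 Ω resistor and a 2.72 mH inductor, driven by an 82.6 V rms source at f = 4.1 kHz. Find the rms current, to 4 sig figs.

ω = 2πf = 25760 rad/s
X_L = ωL = 70.07 Ω
Z = 16.20 + j70.07 Ω
|Z| = √(16.20² + 70.07²) = 71.92 Ω
I = V/|Z| = 82.6/71.92 = 1.149 A

1.149 A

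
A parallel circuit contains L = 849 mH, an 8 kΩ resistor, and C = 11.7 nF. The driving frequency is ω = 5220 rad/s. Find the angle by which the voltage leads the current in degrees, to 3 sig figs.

X_L = ωL = 4430 Ω
X_C = 1/(ωC) = 16400 Ω
Parallel: admittances add. Y = 1/R + 1/(jωL) + jωC
Y = (0.000125 − j0.000165) S
|Y| = 0.000207 S → |Z| = 1/|Y| = 4840 Ω, ∠Z = −∠Y = 52.8°

52.8°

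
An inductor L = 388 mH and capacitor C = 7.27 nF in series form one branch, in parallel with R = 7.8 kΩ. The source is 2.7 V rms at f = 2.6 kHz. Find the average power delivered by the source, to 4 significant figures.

ω = 2πf = 16340 rad/s
X_L = ωL = 6338 Ω
X_C = 1/(ωC) = 8420 Ω
Branch 1: Z₁ = R = 7800 Ω
Branch 2 (series LC): Z₂ = j(X_L − X_C) = −j2082 Ω
Parallel: Z = Z₁Z₂/(Z₁+Z₂), |Z| = 2011 Ω, ∠Z = -75.06°
I = V/|Z| = 1.343 mA
P = VI cos φ = 2.7 × 0.001343 × cos(-75.06°) = 934.6 μW

934.6 μW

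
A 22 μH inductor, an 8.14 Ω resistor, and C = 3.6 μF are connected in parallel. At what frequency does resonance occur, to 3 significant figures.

ω₀ = 1/√(LC) = 1/√(2.2e-05 × 3.6e-06) = 112400 rad/s
f₀ = ω₀/(2π) = 17.9 kHz

17.9 kHz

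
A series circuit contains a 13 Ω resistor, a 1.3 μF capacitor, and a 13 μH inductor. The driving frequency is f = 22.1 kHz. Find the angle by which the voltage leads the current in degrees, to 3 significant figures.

ω = 2πf = 138900 rad/s
X_L = ωL = 1.81 Ω
X_C = 1/(ωC) = 5.54 Ω
Net reactance X = X_L − X_C = -3.73 Ω
Z = 13.0 − j3.73 Ω
|Z| = √(13.0² + 3.73²) = 13.5 Ω
∠Z = arctan(-3.73/13.0) = -16.0°

-16.0°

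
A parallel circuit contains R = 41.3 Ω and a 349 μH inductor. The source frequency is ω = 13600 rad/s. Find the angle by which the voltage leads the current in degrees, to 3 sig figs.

83.4°

X_L = ωL = 4.75 Ω
Parallel: admittances add. Y = 1/R + 1/(jωL)
Y = (0.0242 − j0.211) S
|Y| = 0.212 S → |Z| = 1/|Y| = 4.72 Ω, ∠Z = −∠Y = 83.4°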